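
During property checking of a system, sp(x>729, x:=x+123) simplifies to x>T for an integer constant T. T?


Formula: sp(P, x:=E) = exists old_x. (x = E[old_x/x]) AND P[old_x/x] (old_x is the value of x before the assignment; eliminate old_x by solving x = E[old_x/x] for old_x)
Step 1: Precondition P: x>729, i.e. old_x > 729
Step 2: Assignment gives x = old_x + 123, so old_x = x - 123
Step 3: Substitute into P: x - 123 > 729
Step 4: Simplify: x > 729+123 = 852

852


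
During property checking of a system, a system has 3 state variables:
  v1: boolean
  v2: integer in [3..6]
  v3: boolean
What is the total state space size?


State space = product of domain sizes of all variables.
Domain sizes:
  v1 (boolean): 2
  v2 (integer in [3..6]): 4
  v3 (boolean): 2
Product = 2 * 4 * 2 = 16

16


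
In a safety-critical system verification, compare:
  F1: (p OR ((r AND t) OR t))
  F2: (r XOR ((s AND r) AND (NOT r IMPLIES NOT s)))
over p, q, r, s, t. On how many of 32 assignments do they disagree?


F1 = (p OR ((r AND t) OR t))
F2 = (r XOR ((s AND r) AND (NOT r IMPLIES NOT s)))
Evaluate both on each of 32 rows (bits = p,q,r,s,t):
  row 0 [00000]: F1=0 F2=0 -> 0
  row 1 [00001]: F1=1 F2=0 (differ) -> 1
  row 2 [00010]: F1=0 F2=0 -> 0
  row 3 [00011]: F1=1 F2=0 (differ) -> 1
  row 4 [00100]: F1=0 F2=1 (differ) -> 1
  row 5 [00101]: F1=1 F2=1 -> 0
  row 6 [00110]: F1=0 F2=0 -> 0
  row 7 [00111]: F1=1 F2=0 (differ) -> 1
  row 8 [01000]: F1=0 F2=0 -> 0
  row 9 [01001]: F1=1 F2=0 (differ) -> 1
  row 10 [01010]: F1=0 F2=0 -> 0
  row 11 [01011]: F1=1 F2=0 (differ) -> 1
  row 12 [01100]: F1=0 F2=1 (differ) -> 1
  row 13 [01101]: F1=1 F2=1 -> 0
  row 14 [01110]: F1=0 F2=0 -> 0
  row 15 [01111]: F1=1 F2=0 (differ) -> 1
  row 16 [10000]: F1=1 F2=0 (differ) -> 1
  row 17 [10001]: F1=1 F2=0 (differ) -> 1
  row 18 [10010]: F1=1 F2=0 (differ) -> 1
  row 19 [10011]: F1=1 F2=0 (differ) -> 1
  row 20 [10100]: F1=1 F2=1 -> 0
  row 21 [10101]: F1=1 F2=1 -> 0
  row 22 [10110]: F1=1 F2=0 (differ) -> 1
  row 23 [10111]: F1=1 F2=0 (differ) -> 1
  row 24 [11000]: F1=1 F2=0 (differ) -> 1
  row 25 [11001]: F1=1 F2=0 (differ) -> 1
  row 26 [11010]: F1=1 F2=0 (differ) -> 1
  row 27 [11011]: F1=1 F2=0 (differ) -> 1
  row 28 [11100]: F1=1 F2=1 -> 0
  row 29 [11101]: F1=1 F2=1 -> 0
  row 30 [11110]: F1=1 F2=0 (differ) -> 1
  row 31 [11111]: F1=1 F2=0 (differ) -> 1
Full result column, 8 rows per line (p,q fixed per line; r,s,t runs 000..111 left to right):
  rows 0-7 [p,q=00]: 01011001  (ones: 4)
  rows 8-15 [p,q=01]: 01011001  (ones: 4)
  rows 16-23 [p,q=10]: 11110011  (ones: 6)
  rows 24-31 [p,q=11]: 11110011  (ones: 6)
Disagreements = 4+4+6+6 = 20

20


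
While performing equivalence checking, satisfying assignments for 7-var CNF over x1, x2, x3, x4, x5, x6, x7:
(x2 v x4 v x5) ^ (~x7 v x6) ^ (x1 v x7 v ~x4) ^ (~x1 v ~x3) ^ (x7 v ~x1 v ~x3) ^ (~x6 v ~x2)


CNF with 6 clauses over 7 vars (128 assignments).
An assignment satisfies CNF iff every clause has >=1 true literal.
Check each row (bits = x1,x2,x3,x4,x5,x6,x7; clause T/F shown):
  row 0 [0000000]: clauses=FTTTTT -> 0
  row 1 [0000001]: clauses=FFTTTT -> 0
  row 2 [0000010]: clauses=FTTTTT -> 0
  row 3 [0000011]: clauses=FTTTTT -> 0
  row 4 [0000100]: clauses=TTTTTT -> 1
  (every remaining row is evaluated the same way; all 128 results are listed next)
Full result column, 8 rows per line (x1,x2,x3,x4 fixed per line; x5,x6,x7 runs 000..111 left to right):
  rows 0-7 [x1,x2,x3,x4=0000]: 00001011  (ones: 3)
  rows 8-15 [x1,x2,x3,x4=0001]: 00010001  (ones: 2)
  rows 16-23 [x1,x2,x3,x4=0010]: 00001011  (ones: 3)
  rows 24-31 [x1,x2,x3,x4=0011]: 00010001  (ones: 2)
  rows 32-39 [x1,x2,x3,x4=0100]: 10001000  (ones: 2)
  rows 40-47 [x1,x2,x3,x4=0101]: 00000000  (ones: 0)
  rows 48-55 [x1,x2,x3,x4=0110]: 10001000  (ones: 2)
  rows 56-63 [x1,x2,x3,x4=0111]: 00000000  (ones: 0)
  rows 64-71 [x1,x2,x3,x4=1000]: 00001011  (ones: 3)
  rows 72-79 [x1,x2,x3,x4=1001]: 10111011  (ones: 6)
  rows 80-87 [x1,x2,x3,x4=1010]: 00000000  (ones: 0)
  rows 88-95 [x1,x2,x3,x4=1011]: 00000000  (ones: 0)
  rows 96-103 [x1,x2,x3,x4=1100]: 10001000  (ones: 2)
  rows 104-111 [x1,x2,x3,x4=1101]: 10001000  (ones: 2)
  rows 112-119 [x1,x2,x3,x4=1110]: 00000000  (ones: 0)
  rows 120-127 [x1,x2,x3,x4=1111]: 00000000  (ones: 0)
Satisfying assignments = 3+2+3+2+2+0+2+0+3+6+0+0+2+2+0+0 = 27

27


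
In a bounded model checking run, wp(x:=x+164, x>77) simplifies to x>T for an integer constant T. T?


Formula: wp(x:=E, P) = P[E/x] (substitute E for x in postcondition)
Step 1: Postcondition: x>77
Step 2: Substitute x+164 for x: x+164>77
Step 3: Solve for x: x > 77-164 = -87

-87


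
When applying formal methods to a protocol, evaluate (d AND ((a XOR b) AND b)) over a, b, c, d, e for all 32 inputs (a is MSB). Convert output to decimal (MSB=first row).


Formula: (d AND ((a XOR b) AND b)) over a, b, c, d, e (32 rows)
Evaluate each row (bits = a,b,c,d,e, MSB first):
  row 0 [00000]: (0 AND ((0 XOR 0) AND 0)) -> 0
  row 1 [00001]: (0 AND ((0 XOR 0) AND 0)) -> 0
  row 2 [00010]: (1 AND ((0 XOR 0) AND 0)) -> 0
  row 3 [00011]: (1 AND ((0 XOR 0) AND 0)) -> 0
  row 4 [00100]: (0 AND ((0 XOR 0) AND 0)) -> 0
  row 5 [00101]: (0 AND ((0 XOR 0) AND 0)) -> 0
  row 6 [00110]: (1 AND ((0 XOR 0) AND 0)) -> 0
  row 7 [00111]: (1 AND ((0 XOR 0) AND 0)) -> 0
  row 8 [01000]: (0 AND ((0 XOR 1) AND 1)) -> 0
  row 9 [01001]: (0 AND ((0 XOR 1) AND 1)) -> 0
  row 10 [01010]: (1 AND ((0 XOR 1) AND 1)) -> 1
  row 11 [01011]: (1 AND ((0 XOR 1) AND 1)) -> 1
  row 12 [01100]: (0 AND ((0 XOR 1) AND 1)) -> 0
  row 13 [01101]: (0 AND ((0 XOR 1) AND 1)) -> 0
  row 14 [01110]: (1 AND ((0 XOR 1) AND 1)) -> 1
  row 15 [01111]: (1 AND ((0 XOR 1) AND 1)) -> 1
  row 16 [10000]: (0 AND ((1 XOR 0) AND 0)) -> 0
  row 17 [10001]: (0 AND ((1 XOR 0) AND 0)) -> 0
  row 18 [10010]: (1 AND ((1 XOR 0) AND 0)) -> 0
  row 19 [10011]: (1 AND ((1 XOR 0) AND 0)) -> 0
  row 20 [10100]: (0 AND ((1 XOR 0) AND 0)) -> 0
  row 21 [10101]: (0 AND ((1 XOR 0) AND 0)) -> 0
  row 22 [10110]: (1 AND ((1 XOR 0) AND 0)) -> 0
  row 23 [10111]: (1 AND ((1 XOR 0) AND 0)) -> 0
  row 24 [11000]: (0 AND ((1 XOR 1) AND 1)) -> 0
  row 25 [11001]: (0 AND ((1 XOR 1) AND 1)) -> 0
  row 26 [11010]: (1 AND ((1 XOR 1) AND 1)) -> 0
  row 27 [11011]: (1 AND ((1 XOR 1) AND 1)) -> 0
  row 28 [11100]: (0 AND ((1 XOR 1) AND 1)) -> 0
  row 29 [11101]: (0 AND ((1 XOR 1) AND 1)) -> 0
  row 30 [11110]: (1 AND ((1 XOR 1) AND 1)) -> 0
  row 31 [11111]: (1 AND ((1 XOR 1) AND 1)) -> 0
Full result column, 4 rows per line (a,b,c fixed per line; d,e runs 00..11 left to right):
  rows 0-3 [a,b,c=000]: 0000  = hex 0
  rows 4-7 [a,b,c=001]: 0000  = hex 0
  rows 8-11 [a,b,c=010]: 0011  = hex 3
  rows 12-15 [a,b,c=011]: 0011  = hex 3
  rows 16-19 [a,b,c=100]: 0000  = hex 0
  rows 20-23 [a,b,c=101]: 0000  = hex 0
  rows 24-27 [a,b,c=110]: 0000  = hex 0
  rows 28-31 [a,b,c=111]: 0000  = hex 0
Output column (row 0 .. row 31) = 00000000001100110000000000000000
Output column grouped in 4s = 0000 0000 0011 0011 0000 0000 0000 0000 = 0x00330000
Convert to decimal digit by digit (value = value*16 + digit):
  0 -> 0
  0*16 + 0 = 0
  0*16 + 3 = 3
  3*16 + 3 = 51
  51*16 + 0 = 816
  816*16 + 0 = 13056
  13056*16 + 0 = 208896
  208896*16 + 0 = 3342336
Decimal = 3342336

3342336


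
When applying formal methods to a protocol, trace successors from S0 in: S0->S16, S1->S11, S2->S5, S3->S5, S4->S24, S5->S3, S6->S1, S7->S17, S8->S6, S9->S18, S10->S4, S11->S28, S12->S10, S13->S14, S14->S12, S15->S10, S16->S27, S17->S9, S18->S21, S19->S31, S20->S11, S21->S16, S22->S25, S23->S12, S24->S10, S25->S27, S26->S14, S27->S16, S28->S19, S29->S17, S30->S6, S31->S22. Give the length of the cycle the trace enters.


Trace from S0 until a state repeats:
  S0 -> S16 -> S27 -> S16
S16 first seen at step 1, revisited at step 3.
Cycle length = 3 - 1 = 2

2


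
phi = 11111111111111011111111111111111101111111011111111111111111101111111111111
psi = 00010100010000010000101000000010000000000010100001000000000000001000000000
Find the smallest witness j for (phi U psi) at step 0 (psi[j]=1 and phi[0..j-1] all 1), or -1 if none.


(phi U psi) at 0: need smallest j with psi[j]=1 and phi[i]=1 for all i in [0,j).
Scan from step 0:
  step 0: phi=1, psi=0 -> continue
  step 1: phi=1, psi=0 -> continue
  step 2: phi=1, psi=0 -> continue
  step 3: psi=1 and phi held for [0,3) -> witness found
Witness step = 3

3


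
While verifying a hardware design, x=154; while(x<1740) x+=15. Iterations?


Step 1: x goes from 154 toward 1740 by 15; the body runs while x<1740, so iterations = ceil((bound-start)/step)
Step 2: Distance=1586
Step 3: ceil(1586/15)=106

106


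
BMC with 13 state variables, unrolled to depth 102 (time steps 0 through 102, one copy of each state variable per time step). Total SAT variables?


BMC unrolls to depth k, creating one copy of each state var for steps 0..k.
Step count = 102 + 1 = 103 (steps 0 through 102)
Vars per step = 13
Total = 13 * 103 = 1339

1339


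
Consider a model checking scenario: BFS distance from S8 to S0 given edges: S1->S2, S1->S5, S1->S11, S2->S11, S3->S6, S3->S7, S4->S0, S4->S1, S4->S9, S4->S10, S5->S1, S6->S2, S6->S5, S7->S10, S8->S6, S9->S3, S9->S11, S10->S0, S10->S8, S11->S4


BFS layer-by-layer from S8:
  dist 0: {S8}
  dist 1: {S6}
  dist 2: {S2, S5}
  dist 3: {S1, S11}
  dist 4: {S4}
  dist 5: {S0, S9, S10}
  -> S0 reached at distance 5
Shortest path length = 5

5


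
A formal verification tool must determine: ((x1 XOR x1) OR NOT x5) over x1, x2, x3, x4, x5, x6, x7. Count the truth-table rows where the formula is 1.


Formula: ((x1 XOR x1) OR NOT x5) over 7 vars (128 rows)
Evaluate each row (x1, x2, x3, x4, x5, x6, x7 as bits, MSB first):
  row 0 [0000000]: ((0 XOR 0) OR NOT 0) -> 1
  row 1 [0000001]: ((0 XOR 0) OR NOT 0) -> 1
  row 2 [0000010]: ((0 XOR 0) OR NOT 0) -> 1
  row 3 [0000011]: ((0 XOR 0) OR NOT 0) -> 1
  row 4 [0000100]: ((0 XOR 0) OR NOT 1) -> 0
  (every remaining row is evaluated the same way; all 128 results are listed next)
Full result column, 8 rows per line (x1,x2,x3,x4 fixed per line; x5,x6,x7 runs 000..111 left to right):
  rows 0-7 [x1,x2,x3,x4=0000]: 11110000  (ones: 4)
  rows 8-15 [x1,x2,x3,x4=0001]: 11110000  (ones: 4)
  rows 16-23 [x1,x2,x3,x4=0010]: 11110000  (ones: 4)
  rows 24-31 [x1,x2,x3,x4=0011]: 11110000  (ones: 4)
  rows 32-39 [x1,x2,x3,x4=0100]: 11110000  (ones: 4)
  rows 40-47 [x1,x2,x3,x4=0101]: 11110000  (ones: 4)
  rows 48-55 [x1,x2,x3,x4=0110]: 11110000  (ones: 4)
  rows 56-63 [x1,x2,x3,x4=0111]: 11110000  (ones: 4)
  rows 64-71 [x1,x2,x3,x4=1000]: 11110000  (ones: 4)
  rows 72-79 [x1,x2,x3,x4=1001]: 11110000  (ones: 4)
  rows 80-87 [x1,x2,x3,x4=1010]: 11110000  (ones: 4)
  rows 88-95 [x1,x2,x3,x4=1011]: 11110000  (ones: 4)
  rows 96-103 [x1,x2,x3,x4=1100]: 11110000  (ones: 4)
  rows 104-111 [x1,x2,x3,x4=1101]: 11110000  (ones: 4)
  rows 112-119 [x1,x2,x3,x4=1110]: 11110000  (ones: 4)
  rows 120-127 [x1,x2,x3,x4=1111]: 11110000  (ones: 4)
Count of 1-rows = 4+4+4+4+4+4+4+4+4+4+4+4+4+4+4+4 = 64

64


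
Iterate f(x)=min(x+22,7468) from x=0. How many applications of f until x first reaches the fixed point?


Step 1: x=0, cap=7468, increment=22
Step 2: x grows by 22 each step until capped at 7468; fixed point is x=7468
Step 3: iterations = ceil(7468/22) = 340

340


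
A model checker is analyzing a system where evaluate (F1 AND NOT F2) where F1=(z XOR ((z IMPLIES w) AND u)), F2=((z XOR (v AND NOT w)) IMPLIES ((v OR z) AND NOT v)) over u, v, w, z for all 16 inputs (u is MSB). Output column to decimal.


F1 = (z XOR ((z IMPLIES w) AND u))
F2 = ((z XOR (v AND NOT w)) IMPLIES ((v OR z) AND NOT v))
Counterexample to F1=>F2 is where F1=1 and F2=0.
Evaluate each row (bits = u,v,w,z, MSB first):
  row 0 [0000]: F1=0 F2=1 -> F1&~F2 -> 0
  row 1 [0001]: F1=1 F2=1 -> F1&~F2 -> 0
  row 2 [0010]: F1=0 F2=1 -> F1&~F2 -> 0
  row 3 [0011]: F1=1 F2=1 -> F1&~F2 -> 0
  row 4 [0100]: F1=0 F2=0 -> F1&~F2 -> 0
  row 5 [0101]: F1=1 F2=1 -> F1&~F2 -> 0
  row 6 [0110]: F1=0 F2=1 -> F1&~F2 -> 0
  row 7 [0111]: F1=1 F2=0 -> F1&~F2 -> 1
  row 8 [1000]: F1=1 F2=1 -> F1&~F2 -> 0
  row 9 [1001]: F1=1 F2=1 -> F1&~F2 -> 0
  row 10 [1010]: F1=1 F2=1 -> F1&~F2 -> 0
  row 11 [1011]: F1=0 F2=1 -> F1&~F2 -> 0
  row 12 [1100]: F1=1 F2=0 -> F1&~F2 -> 1
  row 13 [1101]: F1=1 F2=1 -> F1&~F2 -> 0
  row 14 [1110]: F1=1 F2=1 -> F1&~F2 -> 0
  row 15 [1111]: F1=0 F2=0 -> F1&~F2 -> 0
Full result column, 4 rows per line (u,v fixed per line; w,z runs 00..11 left to right):
  rows 0-3 [u,v=00]: 0000  = hex 0
  rows 4-7 [u,v=01]: 0001  = hex 1
  rows 8-11 [u,v=10]: 0000  = hex 0
  rows 12-15 [u,v=11]: 1000  = hex 8
Counterexample vector (row 0 .. row 15) = 0000000100001000
Output column grouped in 4s = 0000 0001 0000 1000 = 0x0108
Convert to decimal digit by digit (value = value*16 + digit):
  0 -> 0
  0*16 + 1 = 1
  1*16 + 0 = 16
  16*16 + 8 = 264
Decimal = 264

264


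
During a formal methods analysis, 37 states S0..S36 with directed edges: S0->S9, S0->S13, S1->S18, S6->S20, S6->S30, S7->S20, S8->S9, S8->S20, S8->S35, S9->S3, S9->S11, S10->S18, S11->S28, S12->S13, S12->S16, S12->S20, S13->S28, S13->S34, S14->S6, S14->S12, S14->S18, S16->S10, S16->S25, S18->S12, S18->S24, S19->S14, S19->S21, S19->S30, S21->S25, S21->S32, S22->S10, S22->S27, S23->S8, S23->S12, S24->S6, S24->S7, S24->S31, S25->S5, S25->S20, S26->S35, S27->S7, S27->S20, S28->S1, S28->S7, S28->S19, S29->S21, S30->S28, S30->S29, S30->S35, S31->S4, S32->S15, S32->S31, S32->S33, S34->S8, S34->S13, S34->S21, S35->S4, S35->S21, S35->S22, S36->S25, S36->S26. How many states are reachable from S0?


BFS from S0:
  layer 0: {S0}
  layer 1: {S9, S13}
  layer 2: {S3, S11, S28, S34}
  layer 3: {S1, S7, S8, S19, S21}
  layer 4: {S14, S18, S20, S25, S30, S32, S35}
  layer 5: {S4, S5, S6, S12, S15, S22, S24, S29, S31, S33}
  layer 6: {S10, S16, S27}
Reachable set: {S0, S1, S3, S4, S5, S6, S7, S8, S9, S10, S11, S12, S13, S14, S15, S16, S18, S19, S20, S21, S22, S24, S25, S27, S28, S29, S30, S31, S32, S33, S34, S35}
Count = 32

32


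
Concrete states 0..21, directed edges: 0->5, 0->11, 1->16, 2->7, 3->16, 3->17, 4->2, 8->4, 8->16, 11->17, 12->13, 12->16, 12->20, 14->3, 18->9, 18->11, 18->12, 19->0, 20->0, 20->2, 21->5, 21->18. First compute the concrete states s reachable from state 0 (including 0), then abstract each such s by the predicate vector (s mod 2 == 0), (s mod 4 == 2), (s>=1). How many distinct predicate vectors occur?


BFS from 0:
Concrete reachable: {0, 5, 11, 17}
Abstract via predicates (s mod 2 == 0), (s mod 4 == 2), (s>=1):
  (0,0,1) <- {5, 11, 17}
  (1,0,0) <- {0}
Distinct abstract states = 2

2


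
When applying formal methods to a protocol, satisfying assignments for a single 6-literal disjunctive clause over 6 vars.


Step 1: Total=2^6=64
Step 2: Unsat when all 6 false: 2^0=1
Step 3: Sat=64-1=63

63


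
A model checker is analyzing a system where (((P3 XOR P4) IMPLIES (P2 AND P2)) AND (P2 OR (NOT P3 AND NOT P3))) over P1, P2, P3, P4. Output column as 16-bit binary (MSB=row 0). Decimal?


Formula: (((P3 XOR P4) IMPLIES (P2 AND P2)) AND (P2 OR (NOT P3 AND NOT P3))) over P1, P2, P3, P4 (16 rows)
Evaluate each row (bits = P1,P2,P3,P4, MSB first):
  row 0 [0000]: (((0 XOR 0) IMPLIES (0 AND 0)) AND (0 OR (NOT 0 AND NOT 0))) -> 1
  row 1 [0001]: (((0 XOR 1) IMPLIES (0 AND 0)) AND (0 OR (NOT 0 AND NOT 0))) -> 0
  row 2 [0010]: (((1 XOR 0) IMPLIES (0 AND 0)) AND (0 OR (NOT 1 AND NOT 1))) -> 0
  row 3 [0011]: (((1 XOR 1) IMPLIES (0 AND 0)) AND (0 OR (NOT 1 AND NOT 1))) -> 0
  row 4 [0100]: (((0 XOR 0) IMPLIES (1 AND 1)) AND (1 OR (NOT 0 AND NOT 0))) -> 1
  row 5 [0101]: (((0 XOR 1) IMPLIES (1 AND 1)) AND (1 OR (NOT 0 AND NOT 0))) -> 1
  row 6 [0110]: (((1 XOR 0) IMPLIES (1 AND 1)) AND (1 OR (NOT 1 AND NOT 1))) -> 1
  row 7 [0111]: (((1 XOR 1) IMPLIES (1 AND 1)) AND (1 OR (NOT 1 AND NOT 1))) -> 1
  row 8 [1000]: (((0 XOR 0) IMPLIES (0 AND 0)) AND (0 OR (NOT 0 AND NOT 0))) -> 1
  row 9 [1001]: (((0 XOR 1) IMPLIES (0 AND 0)) AND (0 OR (NOT 0 AND NOT 0))) -> 0
  row 10 [1010]: (((1 XOR 0) IMPLIES (0 AND 0)) AND (0 OR (NOT 1 AND NOT 1))) -> 0
  row 11 [1011]: (((1 XOR 1) IMPLIES (0 AND 0)) AND (0 OR (NOT 1 AND NOT 1))) -> 0
  row 12 [1100]: (((0 XOR 0) IMPLIES (1 AND 1)) AND (1 OR (NOT 0 AND NOT 0))) -> 1
  row 13 [1101]: (((0 XOR 1) IMPLIES (1 AND 1)) AND (1 OR (NOT 0 AND NOT 0))) -> 1
  row 14 [1110]: (((1 XOR 0) IMPLIES (1 AND 1)) AND (1 OR (NOT 1 AND NOT 1))) -> 1
  row 15 [1111]: (((1 XOR 1) IMPLIES (1 AND 1)) AND (1 OR (NOT 1 AND NOT 1))) -> 1
Full result column, 4 rows per line (P1,P2 fixed per line; P3,P4 runs 00..11 left to right):
  rows 0-3 [P1,P2=00]: 1000  = hex 8
  rows 4-7 [P1,P2=01]: 1111  = hex F
  rows 8-11 [P1,P2=10]: 1000  = hex 8
  rows 12-15 [P1,P2=11]: 1111  = hex F
Output column (row 0 .. row 15) = 1000111110001111
Output column grouped in 4s = 1000 1111 1000 1111 = 0x8F8F
Convert to decimal digit by digit (value = value*16 + digit):
  8 -> 8
  8*16 + 15 (F) = 143
  143*16 + 8 = 2296
  2296*16 + 15 (F) = 36751
Decimal = 36751

36751


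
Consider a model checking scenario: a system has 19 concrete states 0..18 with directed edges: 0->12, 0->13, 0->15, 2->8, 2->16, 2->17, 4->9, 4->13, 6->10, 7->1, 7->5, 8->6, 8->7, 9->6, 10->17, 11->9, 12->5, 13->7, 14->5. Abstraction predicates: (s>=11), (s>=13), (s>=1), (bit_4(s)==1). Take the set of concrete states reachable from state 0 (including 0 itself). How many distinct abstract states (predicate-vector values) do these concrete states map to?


BFS from 0:
Concrete reachable: {0, 1, 5, 7, 12, 13, 15}
Abstract via predicates (s>=11), (s>=13), (s>=1), (bit_4(s)==1):
  (0,0,0,0) <- {0}
  (0,0,1,0) <- {1, 5, 7}
  (1,0,1,0) <- {12}
  (1,1,1,0) <- {13, 15}
Distinct abstract states = 4

4


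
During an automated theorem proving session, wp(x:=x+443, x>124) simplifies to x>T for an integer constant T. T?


Formula: wp(x:=E, P) = P[E/x] (substitute E for x in postcondition)
Step 1: Postcondition: x>124
Step 2: Substitute x+443 for x: x+443>124
Step 3: Solve for x: x > 124-443 = -319

-319


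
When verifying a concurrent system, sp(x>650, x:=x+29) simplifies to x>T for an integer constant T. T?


Formula: sp(P, x:=E) = exists old_x. (x = E[old_x/x]) AND P[old_x/x] (old_x is the value of x before the assignment; eliminate old_x by solving x = E[old_x/x] for old_x)
Step 1: Precondition P: x>650, i.e. old_x > 650
Step 2: Assignment gives x = old_x + 29, so old_x = x - 29
Step 3: Substitute into P: x - 29 > 650
Step 4: Simplify: x > 650+29 = 679

679


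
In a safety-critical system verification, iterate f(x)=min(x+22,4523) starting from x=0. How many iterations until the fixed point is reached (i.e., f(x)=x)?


Step 1: x=0, cap=4523, increment=22
Step 2: x grows by 22 each step until capped at 4523; fixed point is x=4523
Step 3: iterations = ceil(4523/22) = 206

206


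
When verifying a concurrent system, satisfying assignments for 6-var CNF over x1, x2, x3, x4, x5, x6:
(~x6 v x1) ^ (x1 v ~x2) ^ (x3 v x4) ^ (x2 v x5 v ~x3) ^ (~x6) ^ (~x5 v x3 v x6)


CNF with 6 clauses over 6 vars (64 assignments).
An assignment satisfies CNF iff every clause has >=1 true literal.
Check each row (bits = x1,x2,x3,x4,x5,x6; clause T/F shown):
  row 0 [000000]: clauses=TTFTTT -> 0
  row 1 [000001]: clauses=FTFTFT -> 0
  row 2 [000010]: clauses=TTFTTF -> 0
  row 3 [000011]: clauses=FTFTFT -> 0
  row 4 [000100]: clauses=TTTTTT -> 1
  (every remaining row is evaluated the same way; all 64 results are listed next)
Full result column, 8 rows per line (x1,x2,x3 fixed per line; x4,x5,x6 runs 000..111 left to right):
  rows 0-7 [x1,x2,x3=000]: 00001000  (ones: 1)
  rows 8-15 [x1,x2,x3=001]: 00100010  (ones: 2)
  rows 16-23 [x1,x2,x3=010]: 00000000  (ones: 0)
  rows 24-31 [x1,x2,x3=011]: 00000000  (ones: 0)
  rows 32-39 [x1,x2,x3=100]: 00001000  (ones: 1)
  rows 40-47 [x1,x2,x3=101]: 00100010  (ones: 2)
  rows 48-55 [x1,x2,x3=110]: 00001000  (ones: 1)
  rows 56-63 [x1,x2,x3=111]: 10101010  (ones: 4)
Satisfying assignments = 1+2+0+0+1+2+1+4 = 11

11


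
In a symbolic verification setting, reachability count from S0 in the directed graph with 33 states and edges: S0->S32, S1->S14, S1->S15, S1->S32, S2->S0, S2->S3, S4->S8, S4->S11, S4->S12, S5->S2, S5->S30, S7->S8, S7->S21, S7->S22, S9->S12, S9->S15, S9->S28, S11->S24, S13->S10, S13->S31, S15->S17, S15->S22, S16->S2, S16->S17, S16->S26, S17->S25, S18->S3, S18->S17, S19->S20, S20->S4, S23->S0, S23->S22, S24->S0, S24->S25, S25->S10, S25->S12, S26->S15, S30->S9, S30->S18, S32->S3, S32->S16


BFS from S0:
  layer 0: {S0}
  layer 1: {S32}
  layer 2: {S3, S16}
  layer 3: {S2, S17, S26}
  layer 4: {S15, S25}
  layer 5: {S10, S12, S22}
Reachable set: {S0, S2, S3, S10, S12, S15, S16, S17, S22, S25, S26, S32}
Count = 12

12


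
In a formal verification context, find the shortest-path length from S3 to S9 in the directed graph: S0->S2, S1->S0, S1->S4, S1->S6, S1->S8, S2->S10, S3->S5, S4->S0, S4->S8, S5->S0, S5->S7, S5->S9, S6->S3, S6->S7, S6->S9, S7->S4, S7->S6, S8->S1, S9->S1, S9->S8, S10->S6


BFS layer-by-layer from S3:
  dist 0: {S3}
  dist 1: {S5}
  dist 2: {S0, S7, S9}
  -> S9 reached at distance 2
Shortest path length = 2

2


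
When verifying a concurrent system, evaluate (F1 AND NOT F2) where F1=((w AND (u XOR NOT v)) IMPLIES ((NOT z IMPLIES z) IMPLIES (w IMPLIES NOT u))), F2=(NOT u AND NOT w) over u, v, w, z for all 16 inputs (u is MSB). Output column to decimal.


F1 = ((w AND (u XOR NOT v)) IMPLIES ((NOT z IMPLIES z) IMPLIES (w IMPLIES NOT u)))
F2 = (NOT u AND NOT w)
Counterexample to F1=>F2 is where F1=1 and F2=0.
Evaluate each row (bits = u,v,w,z, MSB first):
  row 0 [0000]: F1=1 F2=1 -> F1&~F2 -> 0
  row 1 [0001]: F1=1 F2=1 -> F1&~F2 -> 0
  row 2 [0010]: F1=1 F2=0 -> F1&~F2 -> 1
  row 3 [0011]: F1=1 F2=0 -> F1&~F2 -> 1
  row 4 [0100]: F1=1 F2=1 -> F1&~F2 -> 0
  row 5 [0101]: F1=1 F2=1 -> F1&~F2 -> 0
  row 6 [0110]: F1=1 F2=0 -> F1&~F2 -> 1
  row 7 [0111]: F1=1 F2=0 -> F1&~F2 -> 1
  row 8 [1000]: F1=1 F2=0 -> F1&~F2 -> 1
  row 9 [1001]: F1=1 F2=0 -> F1&~F2 -> 1
  row 10 [1010]: F1=1 F2=0 -> F1&~F2 -> 1
  row 11 [1011]: F1=1 F2=0 -> F1&~F2 -> 1
  row 12 [1100]: F1=1 F2=0 -> F1&~F2 -> 1
  row 13 [1101]: F1=1 F2=0 -> F1&~F2 -> 1
  row 14 [1110]: F1=1 F2=0 -> F1&~F2 -> 1
  row 15 [1111]: F1=0 F2=0 -> F1&~F2 -> 0
Full result column, 4 rows per line (u,v fixed per line; w,z runs 00..11 left to right):
  rows 0-3 [u,v=00]: 0011  = hex 3
  rows 4-7 [u,v=01]: 0011  = hex 3
  rows 8-11 [u,v=10]: 1111  = hex F
  rows 12-15 [u,v=11]: 1110  = hex E
Counterexample vector (row 0 .. row 15) = 0011001111111110
Output column grouped in 4s = 0011 0011 1111 1110 = 0x33FE
Convert to decimal digit by digit (value = value*16 + digit):
  3 -> 3
  3*16 + 3 = 51
  51*16 + 15 (F) = 831
  831*16 + 14 (E) = 13310
Decimal = 13310

13310


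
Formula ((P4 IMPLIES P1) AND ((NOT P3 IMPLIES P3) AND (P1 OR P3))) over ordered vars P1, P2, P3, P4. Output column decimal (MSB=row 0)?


Formula: ((P4 IMPLIES P1) AND ((NOT P3 IMPLIES P3) AND (P1 OR P3))) over P1, P2, P3, P4 (16 rows)
Evaluate each row (bits = P1,P2,P3,P4, MSB first):
  row 0 [0000]: ((0 IMPLIES 0) AND ((NOT 0 IMPLIES 0) AND (0 OR 0))) -> 0
  row 1 [0001]: ((1 IMPLIES 0) AND ((NOT 0 IMPLIES 0) AND (0 OR 0))) -> 0
  row 2 [0010]: ((0 IMPLIES 0) AND ((NOT 1 IMPLIES 1) AND (0 OR 1))) -> 1
  row 3 [0011]: ((1 IMPLIES 0) AND ((NOT 1 IMPLIES 1) AND (0 OR 1))) -> 0
  row 4 [0100]: ((0 IMPLIES 0) AND ((NOT 0 IMPLIES 0) AND (0 OR 0))) -> 0
  row 5 [0101]: ((1 IMPLIES 0) AND ((NOT 0 IMPLIES 0) AND (0 OR 0))) -> 0
  row 6 [0110]: ((0 IMPLIES 0) AND ((NOT 1 IMPLIES 1) AND (0 OR 1))) -> 1
  row 7 [0111]: ((1 IMPLIES 0) AND ((NOT 1 IMPLIES 1) AND (0 OR 1))) -> 0
  row 8 [1000]: ((0 IMPLIES 1) AND ((NOT 0 IMPLIES 0) AND (1 OR 0))) -> 0
  row 9 [1001]: ((1 IMPLIES 1) AND ((NOT 0 IMPLIES 0) AND (1 OR 0))) -> 0
  row 10 [1010]: ((0 IMPLIES 1) AND ((NOT 1 IMPLIES 1) AND (1 OR 1))) -> 1
  row 11 [1011]: ((1 IMPLIES 1) AND ((NOT 1 IMPLIES 1) AND (1 OR 1))) -> 1
  row 12 [1100]: ((0 IMPLIES 1) AND ((NOT 0 IMPLIES 0) AND (1 OR 0))) -> 0
  row 13 [1101]: ((1 IMPLIES 1) AND ((NOT 0 IMPLIES 0) AND (1 OR 0))) -> 0
  row 14 [1110]: ((0 IMPLIES 1) AND ((NOT 1 IMPLIES 1) AND (1 OR 1))) -> 1
  row 15 [1111]: ((1 IMPLIES 1) AND ((NOT 1 IMPLIES 1) AND (1 OR 1))) -> 1
Full result column, 4 rows per line (P1,P2 fixed per line; P3,P4 runs 00..11 left to right):
  rows 0-3 [P1,P2=00]: 0010  = hex 2
  rows 4-7 [P1,P2=01]: 0010  = hex 2
  rows 8-11 [P1,P2=10]: 0011  = hex 3
  rows 12-15 [P1,P2=11]: 0011  = hex 3
Output column (row 0 .. row 15) = 0010001000110011
Output column grouped in 4s = 0010 0010 0011 0011 = 0x2233
Convert to decimal digit by digit (value = value*16 + digit):
  2 -> 2
  2*16 + 2 = 34
  34*16 + 3 = 547
  547*16 + 3 = 8755
Decimal = 8755

8755


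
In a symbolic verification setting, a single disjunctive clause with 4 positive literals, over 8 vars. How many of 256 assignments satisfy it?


Step 1: Total=2^8=256
Step 2: Unsat when all 4 false: 2^4=16
Step 3: Sat=256-16=240

240


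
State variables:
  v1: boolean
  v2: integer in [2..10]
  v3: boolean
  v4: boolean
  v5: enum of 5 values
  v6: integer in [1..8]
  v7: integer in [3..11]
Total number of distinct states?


State space = product of domain sizes of all variables.
Domain sizes:
  v1 (boolean): 2
  v2 (integer in [2..10]): 9
  v3 (boolean): 2
  v4 (boolean): 2
  v5 (enum of 5 values): 5
  v6 (integer in [1..8]): 8
  v7 (integer in [3..11]): 9
Product = 2 * 9 * 2 * 2 * 5 * 8 * 9 = 25920

25920


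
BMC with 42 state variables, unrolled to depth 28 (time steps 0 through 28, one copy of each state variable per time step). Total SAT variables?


BMC unrolls to depth k, creating one copy of each state var for steps 0..k.
Step count = 28 + 1 = 29 (steps 0 through 28)
Vars per step = 42
Total = 42 * 29 = 1218

1218


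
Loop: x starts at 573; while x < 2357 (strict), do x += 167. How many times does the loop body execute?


Step 1: x goes from 573 toward 2357 by 167; the body runs while x<2357, so iterations = ceil((bound-start)/step)
Step 2: Distance=1784
Step 3: ceil(1784/167)=11

11


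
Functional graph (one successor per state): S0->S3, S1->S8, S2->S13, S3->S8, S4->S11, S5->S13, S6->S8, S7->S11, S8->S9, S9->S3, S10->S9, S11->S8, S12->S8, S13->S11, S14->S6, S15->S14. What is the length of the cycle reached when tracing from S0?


Trace from S0 until a state repeats:
  S0 -> S3 -> S8 -> S9 -> S3
S3 first seen at step 1, revisited at step 4.
Cycle length = 4 - 1 = 3

3


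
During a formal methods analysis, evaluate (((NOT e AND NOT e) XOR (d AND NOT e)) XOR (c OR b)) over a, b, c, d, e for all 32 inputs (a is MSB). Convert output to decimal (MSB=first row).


Formula: (((NOT e AND NOT e) XOR (d AND NOT e)) XOR (c OR b)) over a, b, c, d, e (32 rows)
Evaluate each row (bits = a,b,c,d,e, MSB first):
  row 0 [00000]: (((NOT 0 AND NOT 0) XOR (0 AND NOT 0)) XOR (0 OR 0)) -> 1
  row 1 [00001]: (((NOT 1 AND NOT 1) XOR (0 AND NOT 1)) XOR (0 OR 0)) -> 0
  row 2 [00010]: (((NOT 0 AND NOT 0) XOR (1 AND NOT 0)) XOR (0 OR 0)) -> 0
  row 3 [00011]: (((NOT 1 AND NOT 1) XOR (1 AND NOT 1)) XOR (0 OR 0)) -> 0
  row 4 [00100]: (((NOT 0 AND NOT 0) XOR (0 AND NOT 0)) XOR (1 OR 0)) -> 0
  row 5 [00101]: (((NOT 1 AND NOT 1) XOR (0 AND NOT 1)) XOR (1 OR 0)) -> 1
  row 6 [00110]: (((NOT 0 AND NOT 0) XOR (1 AND NOT 0)) XOR (1 OR 0)) -> 1
  row 7 [00111]: (((NOT 1 AND NOT 1) XOR (1 AND NOT 1)) XOR (1 OR 0)) -> 1
  row 8 [01000]: (((NOT 0 AND NOT 0) XOR (0 AND NOT 0)) XOR (0 OR 1)) -> 0
  row 9 [01001]: (((NOT 1 AND NOT 1) XOR (0 AND NOT 1)) XOR (0 OR 1)) -> 1
  row 10 [01010]: (((NOT 0 AND NOT 0) XOR (1 AND NOT 0)) XOR (0 OR 1)) -> 1
  row 11 [01011]: (((NOT 1 AND NOT 1) XOR (1 AND NOT 1)) XOR (0 OR 1)) -> 1
  row 12 [01100]: (((NOT 0 AND NOT 0) XOR (0 AND NOT 0)) XOR (1 OR 1)) -> 0
  row 13 [01101]: (((NOT 1 AND NOT 1) XOR (0 AND NOT 1)) XOR (1 OR 1)) -> 1
  row 14 [01110]: (((NOT 0 AND NOT 0) XOR (1 AND NOT 0)) XOR (1 OR 1)) -> 1
  row 15 [01111]: (((NOT 1 AND NOT 1) XOR (1 AND NOT 1)) XOR (1 OR 1)) -> 1
  row 16 [10000]: (((NOT 0 AND NOT 0) XOR (0 AND NOT 0)) XOR (0 OR 0)) -> 1
  row 17 [10001]: (((NOT 1 AND NOT 1) XOR (0 AND NOT 1)) XOR (0 OR 0)) -> 0
  row 18 [10010]: (((NOT 0 AND NOT 0) XOR (1 AND NOT 0)) XOR (0 OR 0)) -> 0
  row 19 [10011]: (((NOT 1 AND NOT 1) XOR (1 AND NOT 1)) XOR (0 OR 0)) -> 0
  row 20 [10100]: (((NOT 0 AND NOT 0) XOR (0 AND NOT 0)) XOR (1 OR 0)) -> 0
  row 21 [10101]: (((NOT 1 AND NOT 1) XOR (0 AND NOT 1)) XOR (1 OR 0)) -> 1
  row 22 [10110]: (((NOT 0 AND NOT 0) XOR (1 AND NOT 0)) XOR (1 OR 0)) -> 1
  row 23 [10111]: (((NOT 1 AND NOT 1) XOR (1 AND NOT 1)) XOR (1 OR 0)) -> 1
  row 24 [11000]: (((NOT 0 AND NOT 0) XOR (0 AND NOT 0)) XOR (0 OR 1)) -> 0
  row 25 [11001]: (((NOT 1 AND NOT 1) XOR (0 AND NOT 1)) XOR (0 OR 1)) -> 1
  row 26 [11010]: (((NOT 0 AND NOT 0) XOR (1 AND NOT 0)) XOR (0 OR 1)) -> 1
  row 27 [11011]: (((NOT 1 AND NOT 1) XOR (1 AND NOT 1)) XOR (0 OR 1)) -> 1
  row 28 [11100]: (((NOT 0 AND NOT 0) XOR (0 AND NOT 0)) XOR (1 OR 1)) -> 0
  row 29 [11101]: (((NOT 1 AND NOT 1) XOR (0 AND NOT 1)) XOR (1 OR 1)) -> 1
  row 30 [11110]: (((NOT 0 AND NOT 0) XOR (1 AND NOT 0)) XOR (1 OR 1)) -> 1
  row 31 [11111]: (((NOT 1 AND NOT 1) XOR (1 AND NOT 1)) XOR (1 OR 1)) -> 1
Full result column, 4 rows per line (a,b,c fixed per line; d,e runs 00..11 left to right):
  rows 0-3 [a,b,c=000]: 1000  = hex 8
  rows 4-7 [a,b,c=001]: 0111  = hex 7
  rows 8-11 [a,b,c=010]: 0111  = hex 7
  rows 12-15 [a,b,c=011]: 0111  = hex 7
  rows 16-19 [a,b,c=100]: 1000  = hex 8
  rows 20-23 [a,b,c=101]: 0111  = hex 7
  rows 24-27 [a,b,c=110]: 0111  = hex 7
  rows 28-31 [a,b,c=111]: 0111  = hex 7
Output column (row 0 .. row 31) = 10000111011101111000011101110111
Output column grouped in 4s = 1000 0111 0111 0111 1000 0111 0111 0111 = 0x87778777
Convert to decimal digit by digit (value = value*16 + digit):
  8 -> 8
  8*16 + 7 = 135
  135*16 + 7 = 2167
  2167*16 + 7 = 34679
  34679*16 + 8 = 554872
  554872*16 + 7 = 8877959
  8877959*16 + 7 = 142047351
  142047351*16 + 7 = 2272757623
Decimal = 2272757623

2272757623


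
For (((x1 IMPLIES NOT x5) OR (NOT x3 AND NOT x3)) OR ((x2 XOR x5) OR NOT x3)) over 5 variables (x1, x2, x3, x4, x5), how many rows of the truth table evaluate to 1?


Formula: (((x1 IMPLIES NOT x5) OR (NOT x3 AND NOT x3)) OR ((x2 XOR x5) OR NOT x3)) over 5 vars (32 rows)
Evaluate each row (x1, x2, x3, x4, x5 as bits, MSB first):
  row 0 [00000]: (((0 IMPLIES NOT 0) OR (NOT 0 AND NOT 0)) OR ((0 XOR 0) OR NOT 0)) -> 1
  row 1 [00001]: (((0 IMPLIES NOT 1) OR (NOT 0 AND NOT 0)) OR ((0 XOR 1) OR NOT 0)) -> 1
  row 2 [00010]: (((0 IMPLIES NOT 0) OR (NOT 0 AND NOT 0)) OR ((0 XOR 0) OR NOT 0)) -> 1
  row 3 [00011]: (((0 IMPLIES NOT 1) OR (NOT 0 AND NOT 0)) OR ((0 XOR 1) OR NOT 0)) -> 1
  row 4 [00100]: (((0 IMPLIES NOT 0) OR (NOT 1 AND NOT 1)) OR ((0 XOR 0) OR NOT 1)) -> 1
  row 5 [00101]: (((0 IMPLIES NOT 1) OR (NOT 1 AND NOT 1)) OR ((0 XOR 1) OR NOT 1)) -> 1
  row 6 [00110]: (((0 IMPLIES NOT 0) OR (NOT 1 AND NOT 1)) OR ((0 XOR 0) OR NOT 1)) -> 1
  row 7 [00111]: (((0 IMPLIES NOT 1) OR (NOT 1 AND NOT 1)) OR ((0 XOR 1) OR NOT 1)) -> 1
  row 8 [01000]: (((0 IMPLIES NOT 0) OR (NOT 0 AND NOT 0)) OR ((1 XOR 0) OR NOT 0)) -> 1
  row 9 [01001]: (((0 IMPLIES NOT 1) OR (NOT 0 AND NOT 0)) OR ((1 XOR 1) OR NOT 0)) -> 1
  row 10 [01010]: (((0 IMPLIES NOT 0) OR (NOT 0 AND NOT 0)) OR ((1 XOR 0) OR NOT 0)) -> 1
  row 11 [01011]: (((0 IMPLIES NOT 1) OR (NOT 0 AND NOT 0)) OR ((1 XOR 1) OR NOT 0)) -> 1
  row 12 [01100]: (((0 IMPLIES NOT 0) OR (NOT 1 AND NOT 1)) OR ((1 XOR 0) OR NOT 1)) -> 1
  row 13 [01101]: (((0 IMPLIES NOT 1) OR (NOT 1 AND NOT 1)) OR ((1 XOR 1) OR NOT 1)) -> 1
  row 14 [01110]: (((0 IMPLIES NOT 0) OR (NOT 1 AND NOT 1)) OR ((1 XOR 0) OR NOT 1)) -> 1
  row 15 [01111]: (((0 IMPLIES NOT 1) OR (NOT 1 AND NOT 1)) OR ((1 XOR 1) OR NOT 1)) -> 1
  row 16 [10000]: (((1 IMPLIES NOT 0) OR (NOT 0 AND NOT 0)) OR ((0 XOR 0) OR NOT 0)) -> 1
  row 17 [10001]: (((1 IMPLIES NOT 1) OR (NOT 0 AND NOT 0)) OR ((0 XOR 1) OR NOT 0)) -> 1
  row 18 [10010]: (((1 IMPLIES NOT 0) OR (NOT 0 AND NOT 0)) OR ((0 XOR 0) OR NOT 0)) -> 1
  row 19 [10011]: (((1 IMPLIES NOT 1) OR (NOT 0 AND NOT 0)) OR ((0 XOR 1) OR NOT 0)) -> 1
  row 20 [10100]: (((1 IMPLIES NOT 0) OR (NOT 1 AND NOT 1)) OR ((0 XOR 0) OR NOT 1)) -> 1
  row 21 [10101]: (((1 IMPLIES NOT 1) OR (NOT 1 AND NOT 1)) OR ((0 XOR 1) OR NOT 1)) -> 1
  row 22 [10110]: (((1 IMPLIES NOT 0) OR (NOT 1 AND NOT 1)) OR ((0 XOR 0) OR NOT 1)) -> 1
  row 23 [10111]: (((1 IMPLIES NOT 1) OR (NOT 1 AND NOT 1)) OR ((0 XOR 1) OR NOT 1)) -> 1
  row 24 [11000]: (((1 IMPLIES NOT 0) OR (NOT 0 AND NOT 0)) OR ((1 XOR 0) OR NOT 0)) -> 1
  row 25 [11001]: (((1 IMPLIES NOT 1) OR (NOT 0 AND NOT 0)) OR ((1 XOR 1) OR NOT 0)) -> 1
  row 26 [11010]: (((1 IMPLIES NOT 0) OR (NOT 0 AND NOT 0)) OR ((1 XOR 0) OR NOT 0)) -> 1
  row 27 [11011]: (((1 IMPLIES NOT 1) OR (NOT 0 AND NOT 0)) OR ((1 XOR 1) OR NOT 0)) -> 1
  row 28 [11100]: (((1 IMPLIES NOT 0) OR (NOT 1 AND NOT 1)) OR ((1 XOR 0) OR NOT 1)) -> 1
  row 29 [11101]: (((1 IMPLIES NOT 1) OR (NOT 1 AND NOT 1)) OR ((1 XOR 1) OR NOT 1)) -> 0
  row 30 [11110]: (((1 IMPLIES NOT 0) OR (NOT 1 AND NOT 1)) OR ((1 XOR 0) OR NOT 1)) -> 1
  row 31 [11111]: (((1 IMPLIES NOT 1) OR (NOT 1 AND NOT 1)) OR ((1 XOR 1) OR NOT 1)) -> 0
Full result column, 8 rows per line (x1,x2 fixed per line; x3,x4,x5 runs 000..111 left to right):
  rows 0-7 [x1,x2=00]: 11111111  (ones: 8)
  rows 8-15 [x1,x2=01]: 11111111  (ones: 8)
  rows 16-23 [x1,x2=10]: 11111111  (ones: 8)
  rows 24-31 [x1,x2=11]: 11111010  (ones: 6)
Count of 1-rows = 8+8+8+6 = 30

30


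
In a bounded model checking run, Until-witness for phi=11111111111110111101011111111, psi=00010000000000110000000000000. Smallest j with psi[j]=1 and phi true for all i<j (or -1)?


(phi U psi) at 0: need smallest j with psi[j]=1 and phi[i]=1 for all i in [0,j).
Scan from step 0:
  step 0: phi=1, psi=0 -> continue
  step 1: phi=1, psi=0 -> continue
  step 2: phi=1, psi=0 -> continue
  step 3: psi=1 and phi held for [0,3) -> witness found
Witness step = 3

3


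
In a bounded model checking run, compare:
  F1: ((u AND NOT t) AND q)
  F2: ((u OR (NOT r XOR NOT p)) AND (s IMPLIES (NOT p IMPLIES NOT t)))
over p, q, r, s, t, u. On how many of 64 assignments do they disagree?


F1 = ((u AND NOT t) AND q)
F2 = ((u OR (NOT r XOR NOT p)) AND (s IMPLIES (NOT p IMPLIES NOT t)))
Evaluate both on each of 64 rows (bits = p,q,r,s,t,u):
  row 0 [000000]: F1=0 F2=0 -> 0
  row 1 [000001]: F1=0 F2=1 (differ) -> 1
  row 2 [000010]: F1=0 F2=0 -> 0
  row 3 [000011]: F1=0 F2=1 (differ) -> 1
  row 4 [000100]: F1=0 F2=0 -> 0
  (every remaining row is evaluated the same way; all 64 results are listed next)
Full result column, 8 rows per line (p,q,r fixed per line; s,t,u runs 000..111 left to right):
  rows 0-7 [p,q,r=000]: 01010100  (ones: 3)
  rows 8-15 [p,q,r=001]: 11111100  (ones: 6)
  rows 16-23 [p,q,r=010]: 00010000  (ones: 1)
  rows 24-31 [p,q,r=011]: 10111000  (ones: 4)
  rows 32-39 [p,q,r=100]: 11111111  (ones: 8)
  rows 40-47 [p,q,r=101]: 01010101  (ones: 4)
  rows 48-55 [p,q,r=110]: 10111011  (ones: 6)
  rows 56-63 [p,q,r=111]: 00010001  (ones: 2)
Disagreements = 3+6+1+4+8+4+6+2 = 34

34


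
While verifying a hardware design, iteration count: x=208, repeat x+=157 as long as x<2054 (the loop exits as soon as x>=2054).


Step 1: x goes from 208 toward 2054 by 157; the body runs while x<2054, so iterations = ceil((bound-start)/step)
Step 2: Distance=1846
Step 3: ceil(1846/157)=12

12


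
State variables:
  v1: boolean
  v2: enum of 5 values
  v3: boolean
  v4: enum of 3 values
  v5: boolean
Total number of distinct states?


State space = product of domain sizes of all variables.
Domain sizes:
  v1 (boolean): 2
  v2 (enum of 5 values): 5
  v3 (boolean): 2
  v4 (enum of 3 values): 3
  v5 (boolean): 2
Product = 2 * 5 * 2 * 3 * 2 = 120

120


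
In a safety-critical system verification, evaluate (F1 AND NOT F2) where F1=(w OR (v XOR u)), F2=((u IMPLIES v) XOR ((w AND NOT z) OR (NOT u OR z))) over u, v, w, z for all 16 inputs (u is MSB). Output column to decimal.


F1 = (w OR (v XOR u))
F2 = ((u IMPLIES v) XOR ((w AND NOT z) OR (NOT u OR z)))
Counterexample to F1=>F2 is where F1=1 and F2=0.
Evaluate each row (bits = u,v,w,z, MSB first):
  row 0 [0000]: F1=0 F2=0 -> F1&~F2 -> 0
  row 1 [0001]: F1=0 F2=0 -> F1&~F2 -> 0
  row 2 [0010]: F1=1 F2=0 -> F1&~F2 -> 1
  row 3 [0011]: F1=1 F2=0 -> F1&~F2 -> 1
  row 4 [0100]: F1=1 F2=0 -> F1&~F2 -> 1
  row 5 [0101]: F1=1 F2=0 -> F1&~F2 -> 1
  row 6 [0110]: F1=1 F2=0 -> F1&~F2 -> 1
  row 7 [0111]: F1=1 F2=0 -> F1&~F2 -> 1
  row 8 [1000]: F1=1 F2=0 -> F1&~F2 -> 1
  row 9 [1001]: F1=1 F2=1 -> F1&~F2 -> 0
  row 10 [1010]: F1=1 F2=1 -> F1&~F2 -> 0
  row 11 [1011]: F1=1 F2=1 -> F1&~F2 -> 0
  row 12 [1100]: F1=0 F2=1 -> F1&~F2 -> 0
  row 13 [1101]: F1=0 F2=0 -> F1&~F2 -> 0
  row 14 [1110]: F1=1 F2=0 -> F1&~F2 -> 1
  row 15 [1111]: F1=1 F2=0 -> F1&~F2 -> 1
Full result column, 4 rows per line (u,v fixed per line; w,z runs 00..11 left to right):
  rows 0-3 [u,v=00]: 0011  = hex 3
  rows 4-7 [u,v=01]: 1111  = hex F
  rows 8-11 [u,v=10]: 1000  = hex 8
  rows 12-15 [u,v=11]: 0011  = hex 3
Counterexample vector (row 0 .. row 15) = 0011111110000011
Output column grouped in 4s = 0011 1111 1000 0011 = 0x3F83
Convert to decimal digit by digit (value = value*16 + digit):
  3 -> 3
  3*16 + 15 (F) = 63
  63*16 + 8 = 1016
  1016*16 + 3 = 16259
Decimal = 16259

16259


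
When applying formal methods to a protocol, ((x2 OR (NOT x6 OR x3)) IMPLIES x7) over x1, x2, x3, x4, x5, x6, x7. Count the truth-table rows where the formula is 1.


Formula: ((x2 OR (NOT x6 OR x3)) IMPLIES x7) over 7 vars (128 rows)
Evaluate each row (x1, x2, x3, x4, x5, x6, x7 as bits, MSB first):
  row 0 [0000000]: ((0 OR (NOT 0 OR 0)) IMPLIES 0) -> 0
  row 1 [0000001]: ((0 OR (NOT 0 OR 0)) IMPLIES 1) -> 1
  row 2 [0000010]: ((0 OR (NOT 1 OR 0)) IMPLIES 0) -> 1
  row 3 [0000011]: ((0 OR (NOT 1 OR 0)) IMPLIES 1) -> 1
  row 4 [0000100]: ((0 OR (NOT 0 OR 0)) IMPLIES 0) -> 0
  (every remaining row is evaluated the same way; all 128 results are listed next)
Full result column, 8 rows per line (x1,x2,x3,x4 fixed per line; x5,x6,x7 runs 000..111 left to right):
  rows 0-7 [x1,x2,x3,x4=0000]: 01110111  (ones: 6)
  rows 8-15 [x1,x2,x3,x4=0001]: 01110111  (ones: 6)
  rows 16-23 [x1,x2,x3,x4=0010]: 01010101  (ones: 4)
  rows 24-31 [x1,x2,x3,x4=0011]: 01010101  (ones: 4)
  rows 32-39 [x1,x2,x3,x4=0100]: 01010101  (ones: 4)
  rows 40-47 [x1,x2,x3,x4=0101]: 01010101  (ones: 4)
  rows 48-55 [x1,x2,x3,x4=0110]: 01010101  (ones: 4)
  rows 56-63 [x1,x2,x3,x4=0111]: 01010101  (ones: 4)
  rows 64-71 [x1,x2,x3,x4=1000]: 01110111  (ones: 6)
  rows 72-79 [x1,x2,x3,x4=1001]: 01110111  (ones: 6)
  rows 80-87 [x1,x2,x3,x4=1010]: 01010101  (ones: 4)
  rows 88-95 [x1,x2,x3,x4=1011]: 01010101  (ones: 4)
  rows 96-103 [x1,x2,x3,x4=1100]: 01010101  (ones: 4)
  rows 104-111 [x1,x2,x3,x4=1101]: 01010101  (ones: 4)
  rows 112-119 [x1,x2,x3,x4=1110]: 01010101  (ones: 4)
  rows 120-127 [x1,x2,x3,x4=1111]: 01010101  (ones: 4)
Count of 1-rows = 6+6+4+4+4+4+4+4+6+6+4+4+4+4+4+4 = 72

72


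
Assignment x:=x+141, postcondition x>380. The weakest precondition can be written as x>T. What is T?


Formula: wp(x:=E, P) = P[E/x] (substitute E for x in postcondition)
Step 1: Postcondition: x>380
Step 2: Substitute x+141 for x: x+141>380
Step 3: Solve for x: x > 380-141 = 239

239


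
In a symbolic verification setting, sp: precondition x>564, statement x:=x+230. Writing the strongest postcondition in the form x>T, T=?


Formula: sp(P, x:=E) = exists old_x. (x = E[old_x/x]) AND P[old_x/x] (old_x is the value of x before the assignment; eliminate old_x by solving x = E[old_x/x] for old_x)
Step 1: Precondition P: x>564, i.e. old_x > 564
Step 2: Assignment gives x = old_x + 230, so old_x = x - 230
Step 3: Substitute into P: x - 230 > 564
Step 4: Simplify: x > 564+230 = 794

794


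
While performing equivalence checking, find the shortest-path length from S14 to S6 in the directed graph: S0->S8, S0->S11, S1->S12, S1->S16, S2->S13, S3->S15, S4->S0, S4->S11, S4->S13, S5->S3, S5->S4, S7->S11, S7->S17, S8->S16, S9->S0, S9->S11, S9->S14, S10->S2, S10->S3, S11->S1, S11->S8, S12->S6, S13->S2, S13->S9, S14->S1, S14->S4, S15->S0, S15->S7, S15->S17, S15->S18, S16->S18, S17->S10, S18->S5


BFS layer-by-layer from S14:
  dist 0: {S14}
  dist 1: {S1, S4}
  dist 2: {S0, S11, S12, S13, S16}
  dist 3: {S2, S6, S8, S9, S18}
  -> S6 reached at distance 3
Shortest path length = 3

3
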